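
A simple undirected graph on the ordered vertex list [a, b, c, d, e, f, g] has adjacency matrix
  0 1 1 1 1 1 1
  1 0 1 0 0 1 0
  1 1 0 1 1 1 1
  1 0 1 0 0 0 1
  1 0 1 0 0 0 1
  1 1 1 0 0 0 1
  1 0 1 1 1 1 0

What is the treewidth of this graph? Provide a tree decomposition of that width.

Treewidth 3.
Bags: B1 = {a, c, f, g}  B2 = {a, b, c, f}  B3 = {a, c, e, g}  B4 = {a, c, d, g}
Tree: B1–B2, B1–B3, B1–B4

Each bag holds 4 vertices, so the decomposition has width 3, which upper-bounds the treewidth. For the lower bound, the 4 vertices {a, c, d, g} are pairwise adjacent, and any tree decomposition puts a clique entirely inside one bag — forcing width ≥ 3. Therefore the treewidth is 3.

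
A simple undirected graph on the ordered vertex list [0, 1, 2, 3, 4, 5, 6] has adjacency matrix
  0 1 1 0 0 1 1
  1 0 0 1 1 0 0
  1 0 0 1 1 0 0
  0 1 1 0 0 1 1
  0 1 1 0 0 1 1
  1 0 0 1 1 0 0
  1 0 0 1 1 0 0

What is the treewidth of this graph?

A width-3 tree decomposition is:
Bags: B1 = {0, 1, 3, 4}  B2 = {0, 3, 4, 5}  B3 = {0, 3, 4, 6}  B4 = {0, 2, 3, 4}
Tree: B1–B2, B2–B3, B3–B4
Every bag has size at most 4, so the width is 4 − 1 = 3 and tw(G) ≤ 3. For the lower bound: the 4 vertex sets {1,4}, {3,5}, {0}, {6} are disjoint, each induces a connected subgraph, and every pair is joined by at least one edge of G. Contracting each set to a single vertex therefore yields K_{4} as a minor, and since treewidth is minor-monotone, tw(G) ≥ tw(K_{4}) = 3. Therefore the treewidth is 3.

3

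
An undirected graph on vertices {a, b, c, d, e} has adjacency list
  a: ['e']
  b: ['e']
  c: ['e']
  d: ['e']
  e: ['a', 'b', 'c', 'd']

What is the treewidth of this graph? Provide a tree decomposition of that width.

Treewidth 1.
One optimal decomposition is:
Bags: B1 = {b, e}  B2 = {d, e}  B3 = {a, e}  B4 = {c, e}
Tree: B1–B2, B2–B3, B2–B4

The largest bag has 2 vertices, giving width 1; this decomposition certifies tw(G) ≤ 1. G has an edge, so its treewidth is at least 1. The upper and lower bounds meet at 1, so that is the treewidth.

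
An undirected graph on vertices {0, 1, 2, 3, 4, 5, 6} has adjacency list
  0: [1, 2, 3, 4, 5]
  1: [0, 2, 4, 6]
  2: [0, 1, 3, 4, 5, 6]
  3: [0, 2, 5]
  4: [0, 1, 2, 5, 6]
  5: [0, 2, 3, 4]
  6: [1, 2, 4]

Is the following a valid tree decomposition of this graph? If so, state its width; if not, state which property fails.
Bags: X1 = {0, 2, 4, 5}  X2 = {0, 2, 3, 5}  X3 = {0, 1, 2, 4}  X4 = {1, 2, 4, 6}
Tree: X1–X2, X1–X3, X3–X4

Yes; width 3.

Checking the three conditions: (i) the bags cover all of {0, 1, 2, 3, 4, 5, 6}; (ii) for each edge, some bag contains both endpoints; (iii) the bags containing any fixed vertex form a subtree. All hold, so the decomposition is valid with width 4 − 1 = 3.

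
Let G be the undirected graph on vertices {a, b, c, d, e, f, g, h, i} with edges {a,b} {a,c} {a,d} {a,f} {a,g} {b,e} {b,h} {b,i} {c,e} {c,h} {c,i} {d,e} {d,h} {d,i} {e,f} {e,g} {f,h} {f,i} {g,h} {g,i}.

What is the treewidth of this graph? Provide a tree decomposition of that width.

Treewidth 4.
One such decomposition:
Bags: B1 = {a, c, e, h, i}  B2 = {a, e, g, h, i}  B3 = {a, e, f, h, i}  B4 = {a, b, e, h, i}  B5 = {a, d, e, h, i}
Tree: B1–B2, B2–B3, B3–B4, B4–B5

Each bag holds 5 vertices, so the decomposition has width 4, which upper-bounds the treewidth. For the lower bound: the 5 vertex sets {c,i}, {g,h}, {e,f}, {a}, {b} are disjoint, each induces a connected subgraph, and every pair is joined by at least one edge of G. Contracting each set to a single vertex therefore yields K_{5} as a minor, and since treewidth is minor-monotone, tw(G) ≥ tw(K_{5}) = 4. Combining the bounds, tw(G) = 4.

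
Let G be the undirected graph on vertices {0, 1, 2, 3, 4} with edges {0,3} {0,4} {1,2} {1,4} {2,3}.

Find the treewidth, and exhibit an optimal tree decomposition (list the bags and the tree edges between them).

Treewidth 2.
Bags: B1 = {0, 3, 4}  B2 = {2, 3, 4}  B3 = {1, 2, 4}
Tree: B1–B2, B2–B3

Each bag holds 3 vertices, so the decomposition has width 2, which upper-bounds the treewidth. The edges 4–0–3–2–1–4 form a cycle, so G is not a tree and its treewidth is at least 2. The upper and lower bounds meet at 2, so that is the treewidth.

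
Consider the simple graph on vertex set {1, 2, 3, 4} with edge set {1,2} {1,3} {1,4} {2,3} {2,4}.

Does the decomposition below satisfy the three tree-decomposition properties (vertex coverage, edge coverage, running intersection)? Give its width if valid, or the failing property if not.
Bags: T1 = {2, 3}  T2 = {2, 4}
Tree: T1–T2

No — vertex 1 appears in no bag.

A tree decomposition must satisfy three properties: every vertex lies in some bag; for every edge, both endpoints lie together in some bag; and for every vertex, the bags containing it form a connected subtree. Here vertex 1 appears in no bag, so the decomposition is invalid.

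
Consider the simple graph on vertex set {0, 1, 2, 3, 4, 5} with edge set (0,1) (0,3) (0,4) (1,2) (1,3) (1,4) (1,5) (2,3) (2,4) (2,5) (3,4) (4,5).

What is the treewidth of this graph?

3

A width-3 tree decomposition is:
Bags: B1 = {1, 2, 3, 4}  B2 = {0, 1, 3, 4}  B3 = {1, 2, 4, 5}
Tree: B1–B2, B1–B3
The largest bag has 4 vertices, giving width 3; this decomposition certifies tw(G) ≤ 3. On the other hand G contains the 4-clique {0, 1, 3, 4}. A clique must lie in a single bag of any decomposition, so no decomposition can have width below 3. The upper and lower bounds meet at 3, so that is the treewidth.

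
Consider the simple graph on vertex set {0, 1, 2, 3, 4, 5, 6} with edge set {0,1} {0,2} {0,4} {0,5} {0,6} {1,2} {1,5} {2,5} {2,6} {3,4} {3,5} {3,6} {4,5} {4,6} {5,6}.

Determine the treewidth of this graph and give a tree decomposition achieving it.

The largest bag has 4 vertices, giving width 3; this decomposition certifies tw(G) ≤ 3. On the other hand G contains the 4-clique {0, 1, 2, 5}. A clique must lie in a single bag of any decomposition, so no decomposition can have width below 3. The upper and lower bounds meet at 3, so that is the treewidth.

Treewidth 3.
Bags: B1 = {0, 2, 5, 6}  B2 = {0, 4, 5, 6}  B3 = {0, 1, 2, 5}  B4 = {3, 4, 5, 6}
Tree: B1–B2, B1–B3, B2–B4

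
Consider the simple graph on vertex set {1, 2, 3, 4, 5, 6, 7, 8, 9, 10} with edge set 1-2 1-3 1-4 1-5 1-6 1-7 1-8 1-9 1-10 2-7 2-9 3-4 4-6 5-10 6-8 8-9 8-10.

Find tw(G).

A width-2 tree decomposition is:
Bags: B1 = {1, 4, 6}  B2 = {1, 6, 8}  B3 = {1, 8, 9}  B4 = {1, 2, 9}  B5 = {1, 8, 10}  B6 = {1, 5, 10}  B7 = {1, 3, 4}  B8 = {1, 2, 7}
Tree: B1–B2, B2–B3, B3–B4, B3–B5, B5–B6, B1–B7, B4–B8
Every bag has size at most 3, so the width is 3 − 1 = 2 and tw(G) ≤ 2. On the other hand G contains the 3-clique {1, 2, 9}. A clique must lie in a single bag of any decomposition, so no decomposition can have width below 2. Therefore the treewidth is 2.

2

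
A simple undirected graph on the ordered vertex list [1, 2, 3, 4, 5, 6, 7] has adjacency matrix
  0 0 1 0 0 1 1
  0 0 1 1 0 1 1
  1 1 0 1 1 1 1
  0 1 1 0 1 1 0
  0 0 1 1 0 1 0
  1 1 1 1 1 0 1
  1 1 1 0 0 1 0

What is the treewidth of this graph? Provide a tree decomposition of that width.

The largest bag has 4 vertices, giving width 3; this decomposition certifies tw(G) ≤ 3. On the other hand G contains the 4-clique {1, 3, 6, 7}. A clique must lie in a single bag of any decomposition, so no decomposition can have width below 3. The upper and lower bounds meet at 3, so that is the treewidth.

Treewidth 3.
Bags: B1 = {3, 4, 5, 6}  B2 = {2, 3, 4, 6}  B3 = {2, 3, 6, 7}  B4 = {1, 3, 6, 7}
Tree: B1–B2, B2–B3, B3–B4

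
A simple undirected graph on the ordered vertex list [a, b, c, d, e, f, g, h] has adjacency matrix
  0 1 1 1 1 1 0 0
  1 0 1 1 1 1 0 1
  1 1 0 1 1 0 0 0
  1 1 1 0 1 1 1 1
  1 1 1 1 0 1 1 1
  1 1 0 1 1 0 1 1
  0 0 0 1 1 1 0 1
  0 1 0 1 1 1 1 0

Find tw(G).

4

A width-4 tree decomposition is:
Bags: B1 = {d, e, f, g, h}  B2 = {b, d, e, f, h}  B3 = {a, b, d, e, f}  B4 = {a, b, c, d, e}
Tree: B1–B2, B2–B3, B3–B4
Each bag holds 5 vertices, so the decomposition has width 4, which upper-bounds the treewidth. Conversely, {a, b, c, d, e} is a clique of size 5, and the vertices of any clique must share a bag in every tree decomposition; so some bag has ≥ 5 vertices and tw(G) ≥ 4. The upper and lower bounds meet at 4, so that is the treewidth.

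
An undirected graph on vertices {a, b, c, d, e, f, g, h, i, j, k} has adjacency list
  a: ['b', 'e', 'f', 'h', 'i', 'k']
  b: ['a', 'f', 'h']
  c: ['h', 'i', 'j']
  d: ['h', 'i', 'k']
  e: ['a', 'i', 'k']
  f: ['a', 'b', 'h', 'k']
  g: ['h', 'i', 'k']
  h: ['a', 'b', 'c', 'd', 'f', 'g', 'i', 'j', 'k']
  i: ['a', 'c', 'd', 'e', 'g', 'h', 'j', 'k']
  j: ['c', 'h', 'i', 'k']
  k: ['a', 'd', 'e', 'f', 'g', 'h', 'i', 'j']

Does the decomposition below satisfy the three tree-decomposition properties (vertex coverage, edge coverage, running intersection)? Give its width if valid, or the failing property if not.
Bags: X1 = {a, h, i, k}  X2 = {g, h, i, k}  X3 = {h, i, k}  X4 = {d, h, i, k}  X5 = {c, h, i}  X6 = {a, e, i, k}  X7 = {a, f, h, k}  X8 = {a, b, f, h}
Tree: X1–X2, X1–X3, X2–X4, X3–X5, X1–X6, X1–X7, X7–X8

No — vertex j appears in no bag.

A tree decomposition must satisfy three properties: every vertex lies in some bag; for every edge, both endpoints lie together in some bag; and for every vertex, the bags containing it form a connected subtree. Here vertex j appears in no bag, so the decomposition is invalid.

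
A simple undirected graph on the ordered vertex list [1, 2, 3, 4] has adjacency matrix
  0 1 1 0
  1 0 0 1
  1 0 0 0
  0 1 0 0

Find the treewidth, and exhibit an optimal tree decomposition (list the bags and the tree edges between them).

Every bag has size at most 2, so the width is 2 − 1 = 1 and tw(G) ≤ 1. Any graph with an edge has treewidth ≥ 1, and G has the edge 4–2. The upper and lower bounds meet at 1, so that is the treewidth.

Treewidth 1.
One optimal decomposition is:
Bags: B1 = {2, 4}  B2 = {1, 2}  B3 = {1, 3}
Tree: B1–B2, B2–B3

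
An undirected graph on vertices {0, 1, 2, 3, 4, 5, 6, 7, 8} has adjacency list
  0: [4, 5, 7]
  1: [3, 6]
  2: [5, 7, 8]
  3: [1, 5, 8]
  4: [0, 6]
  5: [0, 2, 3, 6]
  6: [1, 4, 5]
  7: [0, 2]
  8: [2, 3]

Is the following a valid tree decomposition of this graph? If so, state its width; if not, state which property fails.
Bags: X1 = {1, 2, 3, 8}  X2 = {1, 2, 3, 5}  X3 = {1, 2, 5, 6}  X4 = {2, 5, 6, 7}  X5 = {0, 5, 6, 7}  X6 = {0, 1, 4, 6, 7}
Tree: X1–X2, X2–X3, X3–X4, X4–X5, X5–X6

No — bags containing vertex 1 are not connected in the tree.

A tree decomposition must satisfy three properties: every vertex lies in some bag; for every edge, both endpoints lie together in some bag; and for every vertex, the bags containing it form a connected subtree. Here bags containing vertex 1 are not connected in the tree, so the decomposition is invalid.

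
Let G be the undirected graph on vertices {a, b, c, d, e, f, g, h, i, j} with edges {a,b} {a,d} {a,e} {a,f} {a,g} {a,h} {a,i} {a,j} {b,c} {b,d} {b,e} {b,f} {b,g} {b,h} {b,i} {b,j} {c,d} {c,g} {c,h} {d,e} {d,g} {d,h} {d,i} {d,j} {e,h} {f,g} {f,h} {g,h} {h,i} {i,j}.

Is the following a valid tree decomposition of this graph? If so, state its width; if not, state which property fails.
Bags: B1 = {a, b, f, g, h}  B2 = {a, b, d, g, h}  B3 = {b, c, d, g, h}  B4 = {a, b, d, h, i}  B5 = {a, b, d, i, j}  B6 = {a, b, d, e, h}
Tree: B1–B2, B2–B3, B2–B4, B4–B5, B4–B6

Yes; width 4.

Checking the three conditions: (i) the bags cover all of {a, b, c, d, e, f, g, h, i, j}; (ii) for each edge, some bag contains both endpoints; (iii) the bags containing any fixed vertex form a subtree. All hold, so the decomposition is valid with width 5 − 1 = 4.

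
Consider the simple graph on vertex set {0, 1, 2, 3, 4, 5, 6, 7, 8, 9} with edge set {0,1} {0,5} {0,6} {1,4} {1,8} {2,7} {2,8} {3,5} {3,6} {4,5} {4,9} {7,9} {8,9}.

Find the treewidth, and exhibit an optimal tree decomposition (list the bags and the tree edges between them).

The largest bag has 3 vertices, giving width 2; this decomposition certifies tw(G) ≤ 2. The edges 6–3–5–0–6 form a cycle, so G is not a tree and its treewidth is at least 2. Hence tw(G) = 2 exactly.

Treewidth 2.
Bags: B1 = {0, 3, 6}  B2 = {0, 3, 5}  B3 = {0, 1, 5}  B4 = {1, 4, 5}  B5 = {1, 4, 8}  B6 = {4, 8, 9}  B7 = {2, 8, 9}  B8 = {2, 7, 9}
Tree: B1–B2, B2–B3, B3–B4, B4–B5, B5–B6, B6–B7, B7–B8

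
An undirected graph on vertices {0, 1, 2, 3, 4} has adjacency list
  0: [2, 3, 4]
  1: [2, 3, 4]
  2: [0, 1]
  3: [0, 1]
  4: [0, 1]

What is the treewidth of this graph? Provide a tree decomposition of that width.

Treewidth 2.
One optimal decomposition is:
Bags: B1 = {0, 1, 3}  B2 = {0, 1, 2}  B3 = {0, 1, 4}
Tree: B1–B2, B2–B3

Each bag holds 3 vertices, so the decomposition has width 2, which upper-bounds the treewidth. The edges 3–1–2–0–3 form a cycle, so G is not a tree and its treewidth is at least 2. Combining the bounds, tw(G) = 2.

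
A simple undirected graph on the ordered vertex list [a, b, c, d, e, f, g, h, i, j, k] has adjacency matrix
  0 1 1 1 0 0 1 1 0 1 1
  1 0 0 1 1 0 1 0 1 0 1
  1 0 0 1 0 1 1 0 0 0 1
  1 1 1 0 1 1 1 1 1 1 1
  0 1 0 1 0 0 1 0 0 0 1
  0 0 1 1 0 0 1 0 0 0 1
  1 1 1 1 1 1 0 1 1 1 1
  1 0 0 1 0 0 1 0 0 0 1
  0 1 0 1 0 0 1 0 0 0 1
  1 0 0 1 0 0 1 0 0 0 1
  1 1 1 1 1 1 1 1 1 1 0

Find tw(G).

4

A width-4 tree decomposition is:
Bags: B1 = {b, d, e, g, k}  B2 = {a, b, d, g, k}  B3 = {a, d, g, h, k}  B4 = {a, c, d, g, k}  B5 = {a, d, g, j, k}  B6 = {c, d, f, g, k}  B7 = {b, d, g, i, k}
Tree: B1–B2, B2–B3, B2–B4, B4–B5, B4–B6, B2–B7
Each bag holds 5 vertices, so the decomposition has width 4, which upper-bounds the treewidth. On the other hand G contains the 5-clique {a, d, g, j, k}. A clique must lie in a single bag of any decomposition, so no decomposition can have width below 4. Therefore the treewidth is 4.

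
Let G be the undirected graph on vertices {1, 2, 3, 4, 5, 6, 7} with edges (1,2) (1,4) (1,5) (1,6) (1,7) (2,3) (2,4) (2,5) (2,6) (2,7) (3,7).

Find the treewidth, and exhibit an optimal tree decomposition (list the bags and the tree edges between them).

Treewidth 2.
One such decomposition:
Bags: B1 = {1, 2, 6}  B2 = {1, 2, 5}  B3 = {1, 2, 7}  B4 = {2, 3, 7}  B5 = {1, 2, 4}
Tree: B1–B2, B2–B3, B3–B4, B1–B5

Every bag has size at most 3, so the width is 3 − 1 = 2 and tw(G) ≤ 2. On the other hand G contains the 3-clique {1, 2, 4}. A clique must lie in a single bag of any decomposition, so no decomposition can have width below 2. Therefore the treewidth is 2.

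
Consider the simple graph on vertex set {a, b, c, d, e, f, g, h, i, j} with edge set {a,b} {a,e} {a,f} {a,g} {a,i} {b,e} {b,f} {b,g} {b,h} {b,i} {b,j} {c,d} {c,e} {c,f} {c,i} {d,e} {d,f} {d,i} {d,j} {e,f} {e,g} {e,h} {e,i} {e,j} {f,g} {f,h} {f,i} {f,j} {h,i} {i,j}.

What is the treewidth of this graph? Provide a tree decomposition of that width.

Each bag holds 5 vertices, so the decomposition has width 4, which upper-bounds the treewidth. On the other hand G contains the 5-clique {a, b, e, f, g}. A clique must lie in a single bag of any decomposition, so no decomposition can have width below 4. Hence tw(G) = 4 exactly.

Treewidth 4.
One optimal decomposition is:
Bags: B1 = {b, e, f, h, i}  B2 = {b, e, f, i, j}  B3 = {d, e, f, i, j}  B4 = {c, d, e, f, i}  B5 = {a, b, e, f, i}  B6 = {a, b, e, f, g}
Tree: B1–B2, B2–B3, B3–B4, B1–B5, B5–B6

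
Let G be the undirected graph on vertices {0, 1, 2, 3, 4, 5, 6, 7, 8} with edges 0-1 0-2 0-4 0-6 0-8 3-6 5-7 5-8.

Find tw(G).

A width-1 tree decomposition is:
Bags: B1 = {0, 6}  B2 = {0, 8}  B3 = {5, 8}  B4 = {5, 7}  B5 = {0, 4}  B6 = {3, 6}  B7 = {0, 2}  B8 = {0, 1}
Tree: B1–B2, B2–B3, B3–B4, B1–B5, B1–B6, B2–B7, B7–B8
The largest bag has 2 vertices, giving width 1; this decomposition certifies tw(G) ≤ 1. Any graph with an edge has treewidth ≥ 1, and G has the edge 0–6. The upper and lower bounds meet at 1, so that is the treewidth.

1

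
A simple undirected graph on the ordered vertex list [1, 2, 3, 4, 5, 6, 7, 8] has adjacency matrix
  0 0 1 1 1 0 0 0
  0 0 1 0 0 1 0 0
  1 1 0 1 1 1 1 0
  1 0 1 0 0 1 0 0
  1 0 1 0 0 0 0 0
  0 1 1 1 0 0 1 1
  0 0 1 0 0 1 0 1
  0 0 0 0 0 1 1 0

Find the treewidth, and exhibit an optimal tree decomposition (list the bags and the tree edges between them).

Treewidth 2.
One optimal decomposition is:
Bags: B1 = {3, 4, 6}  B2 = {2, 3, 6}  B3 = {1, 3, 4}  B4 = {1, 3, 5}  B5 = {3, 6, 7}  B6 = {6, 7, 8}
Tree: B1–B2, B1–B3, B3–B4, B2–B5, B5–B6

Each bag holds 3 vertices, so the decomposition has width 2, which upper-bounds the treewidth. Conversely, {6, 7, 8} is a clique of size 3, and the vertices of any clique must share a bag in every tree decomposition; so some bag has ≥ 3 vertices and tw(G) ≥ 2. The upper and lower bounds meet at 2, so that is the treewidth.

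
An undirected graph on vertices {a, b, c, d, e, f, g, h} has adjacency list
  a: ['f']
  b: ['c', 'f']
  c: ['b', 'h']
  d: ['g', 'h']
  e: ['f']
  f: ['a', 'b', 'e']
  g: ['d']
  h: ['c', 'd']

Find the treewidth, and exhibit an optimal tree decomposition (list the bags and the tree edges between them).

The largest bag has 2 vertices, giving width 1; this decomposition certifies tw(G) ≤ 1. Since G has at least one edge (e.g. b–f), it is not an edgeless graph, so tw(G) ≥ 1. Therefore the treewidth is 1.

Treewidth 1.
One such decomposition:
Bags: B1 = {b, f}  B2 = {a, f}  B3 = {e, f}  B4 = {b, c}  B5 = {c, h}  B6 = {d, h}  B7 = {d, g}
Tree: B1–B2, B2–B3, B1–B4, B4–B5, B5–B6, B6–B7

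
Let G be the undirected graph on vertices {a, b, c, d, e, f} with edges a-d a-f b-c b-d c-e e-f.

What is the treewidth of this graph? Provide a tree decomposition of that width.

Treewidth 2.
One optimal decomposition is:
Bags: B1 = {c, e, f}  B2 = {a, c, f}  B3 = {a, c, d}  B4 = {b, c, d}
Tree: B1–B2, B2–B3, B3–B4

Every bag has size at most 3, so the width is 3 − 1 = 2 and tw(G) ≤ 2. Since c–e–f–a–d–b–c is a cycle in G, G is not acyclic. Forests are exactly the graphs of treewidth ≤ 1, so tw(G) ≥ 2. Hence tw(G) = 2 exactly.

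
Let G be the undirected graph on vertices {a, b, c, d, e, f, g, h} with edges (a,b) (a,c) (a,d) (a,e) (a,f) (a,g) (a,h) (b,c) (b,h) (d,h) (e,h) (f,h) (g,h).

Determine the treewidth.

2

A width-2 tree decomposition is:
Bags: B1 = {a, e, h}  B2 = {a, b, h}  B3 = {a, g, h}  B4 = {a, f, h}  B5 = {a, d, h}  B6 = {a, b, c}
Tree: B1–B2, B2–B3, B1–B4, B1–B5, B2–B6
Every bag has size at most 3, so the width is 3 − 1 = 2 and tw(G) ≤ 2. Conversely, {a, d, h} is a clique of size 3, and the vertices of any clique must share a bag in every tree decomposition; so some bag has ≥ 3 vertices and tw(G) ≥ 2. Hence tw(G) = 2 exactly.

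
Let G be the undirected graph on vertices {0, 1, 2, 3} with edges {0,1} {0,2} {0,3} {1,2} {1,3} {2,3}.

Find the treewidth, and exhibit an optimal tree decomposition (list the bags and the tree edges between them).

A single bag containing all 4 vertices is trivially a valid decomposition of width 3. Conversely, {0, 1, 2, 3} is a clique of size 4, and the vertices of any clique must share a bag in every tree decomposition; so some bag has ≥ 4 vertices and tw(G) ≥ 3. Combining the bounds, tw(G) = 3.

Treewidth 3.
Bags: B1 = {0, 1, 2, 3}
Tree: (single bag)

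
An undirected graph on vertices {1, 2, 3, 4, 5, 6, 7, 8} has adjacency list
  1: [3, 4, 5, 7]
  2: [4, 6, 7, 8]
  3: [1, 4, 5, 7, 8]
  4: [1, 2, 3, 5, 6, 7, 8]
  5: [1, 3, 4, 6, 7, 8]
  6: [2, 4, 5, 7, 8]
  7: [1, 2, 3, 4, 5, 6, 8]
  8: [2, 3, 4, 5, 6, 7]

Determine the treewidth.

A width-4 tree decomposition is:
Bags: B1 = {1, 3, 4, 5, 7}  B2 = {3, 4, 5, 7, 8}  B3 = {4, 5, 6, 7, 8}  B4 = {2, 4, 6, 7, 8}
Tree: B1–B2, B2–B3, B3–B4
Each bag holds 5 vertices, so the decomposition has width 4, which upper-bounds the treewidth. Conversely, {2, 4, 6, 7, 8} is a clique of size 5, and the vertices of any clique must share a bag in every tree decomposition; so some bag has ≥ 5 vertices and tw(G) ≥ 4. Combining the bounds, tw(G) = 4.

4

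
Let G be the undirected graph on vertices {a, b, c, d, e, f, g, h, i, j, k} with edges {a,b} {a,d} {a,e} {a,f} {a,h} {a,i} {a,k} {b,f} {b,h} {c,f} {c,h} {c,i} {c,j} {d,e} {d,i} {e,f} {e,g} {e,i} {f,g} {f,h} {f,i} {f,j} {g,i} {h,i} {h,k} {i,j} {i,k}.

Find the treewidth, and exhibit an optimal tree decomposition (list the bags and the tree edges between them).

Each bag holds 4 vertices, so the decomposition has width 3, which upper-bounds the treewidth. For the lower bound, the 4 vertices {a, b, f, h} are pairwise adjacent, and any tree decomposition puts a clique entirely inside one bag — forcing width ≥ 3. Hence tw(G) = 3 exactly.

Treewidth 3.
Bags: B1 = {a, b, f, h}  B2 = {a, f, h, i}  B3 = {a, e, f, i}  B4 = {a, d, e, i}  B5 = {c, f, h, i}  B6 = {c, f, i, j}  B7 = {e, f, g, i}  B8 = {a, h, i, k}
Tree: B1–B2, B2–B3, B3–B4, B2–B5, B5–B6, B3–B7, B2–B8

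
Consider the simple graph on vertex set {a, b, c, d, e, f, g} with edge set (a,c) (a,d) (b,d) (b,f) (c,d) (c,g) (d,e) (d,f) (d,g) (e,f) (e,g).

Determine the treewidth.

A width-2 tree decomposition is:
Bags: B1 = {d, e, f}  B2 = {b, d, f}  B3 = {d, e, g}  B4 = {c, d, g}  B5 = {a, c, d}
Tree: B1–B2, B1–B3, B3–B4, B4–B5
Every bag has size at most 3, so the width is 3 − 1 = 2 and tw(G) ≤ 2. On the other hand G contains the 3-clique {d, e, g}. A clique must lie in a single bag of any decomposition, so no decomposition can have width below 2. Therefore the treewidth is 2.

2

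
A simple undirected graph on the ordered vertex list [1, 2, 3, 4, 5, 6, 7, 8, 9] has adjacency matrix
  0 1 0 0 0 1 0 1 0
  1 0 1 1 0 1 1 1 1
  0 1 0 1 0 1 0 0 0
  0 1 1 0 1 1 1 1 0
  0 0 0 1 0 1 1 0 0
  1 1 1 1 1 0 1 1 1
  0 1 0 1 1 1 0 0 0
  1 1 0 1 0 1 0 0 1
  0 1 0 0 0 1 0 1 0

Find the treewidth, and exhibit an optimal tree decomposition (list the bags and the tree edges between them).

Treewidth 3.
Bags: B1 = {2, 6, 8, 9}  B2 = {2, 4, 6, 8}  B3 = {2, 3, 4, 6}  B4 = {1, 2, 6, 8}  B5 = {2, 4, 6, 7}  B6 = {4, 5, 6, 7}
Tree: B1–B2, B2–B3, B2–B4, B2–B5, B5–B6

The largest bag has 4 vertices, giving width 3; this decomposition certifies tw(G) ≤ 3. Conversely, {1, 2, 6, 8} is a clique of size 4, and the vertices of any clique must share a bag in every tree decomposition; so some bag has ≥ 4 vertices and tw(G) ≥ 3. The upper and lower bounds meet at 3, so that is the treewidth.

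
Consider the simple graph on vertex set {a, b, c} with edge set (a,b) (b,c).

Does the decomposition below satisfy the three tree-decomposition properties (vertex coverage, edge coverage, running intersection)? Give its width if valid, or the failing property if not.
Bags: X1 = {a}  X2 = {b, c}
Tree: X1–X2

No — edge (b,a) lies in no bag.

A tree decomposition must satisfy three properties: every vertex lies in some bag; for every edge, both endpoints lie together in some bag; and for every vertex, the bags containing it form a connected subtree. Here edge (b,a) lies in no bag, so the decomposition is invalid.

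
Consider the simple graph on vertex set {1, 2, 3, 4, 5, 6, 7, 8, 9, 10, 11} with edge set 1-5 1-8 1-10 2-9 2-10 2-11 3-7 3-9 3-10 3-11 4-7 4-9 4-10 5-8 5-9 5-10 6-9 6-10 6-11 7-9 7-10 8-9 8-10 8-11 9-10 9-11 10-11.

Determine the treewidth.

3

A width-3 tree decomposition is:
Bags: B1 = {6, 9, 10, 11}  B2 = {8, 9, 10, 11}  B3 = {5, 8, 9, 10}  B4 = {3, 9, 10, 11}  B5 = {3, 7, 9, 10}  B6 = {2, 9, 10, 11}  B7 = {4, 7, 9, 10}  B8 = {1, 5, 8, 10}
Tree: B1–B2, B2–B3, B2–B4, B4–B5, B2–B6, B5–B7, B3–B8
Each bag holds 4 vertices, so the decomposition has width 3, which upper-bounds the treewidth. On the other hand G contains the 4-clique {1, 5, 8, 10}. A clique must lie in a single bag of any decomposition, so no decomposition can have width below 3. Hence tw(G) = 3 exactly.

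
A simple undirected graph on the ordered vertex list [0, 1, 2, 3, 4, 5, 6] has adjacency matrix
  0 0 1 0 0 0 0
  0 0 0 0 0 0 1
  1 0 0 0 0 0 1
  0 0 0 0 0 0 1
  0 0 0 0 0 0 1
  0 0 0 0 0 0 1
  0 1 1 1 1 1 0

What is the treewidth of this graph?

A width-1 tree decomposition is:
Bags: B1 = {5, 6}  B2 = {2, 6}  B3 = {1, 6}  B4 = {3, 6}  B5 = {4, 6}  B6 = {0, 2}
Tree: B1–B2, B1–B3, B2–B4, B1–B5, B2–B6
Each bag holds 2 vertices, so the decomposition has width 1, which upper-bounds the treewidth. G has an edge, so its treewidth is at least 1. Combining the bounds, tw(G) = 1.

1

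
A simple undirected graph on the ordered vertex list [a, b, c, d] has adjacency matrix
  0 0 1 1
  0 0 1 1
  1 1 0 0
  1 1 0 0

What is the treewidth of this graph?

2

A width-2 tree decomposition is:
Bags: B1 = {a, b, d}  B2 = {a, b, c}
Tree: B1–B2
The largest bag has 3 vertices, giving width 2; this decomposition certifies tw(G) ≤ 2. The edges b–d–a–c–b form a cycle, so G is not a tree and its treewidth is at least 2. Hence tw(G) = 2 exactly.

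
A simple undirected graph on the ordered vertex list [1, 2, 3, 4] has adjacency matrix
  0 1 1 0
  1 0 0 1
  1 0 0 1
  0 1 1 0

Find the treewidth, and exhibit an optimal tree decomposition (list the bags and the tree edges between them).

Treewidth 2.
One such decomposition:
Bags: B1 = {1, 2, 4}  B2 = {1, 3, 4}
Tree: B1–B2

Each bag holds 3 vertices, so the decomposition has width 2, which upper-bounds the treewidth. For the lower bound, G contains the cycle 4–2–1–3–4, so G is not a forest; only forests have treewidth ≤ 1, hence tw(G) ≥ 2. The upper and lower bounds meet at 2, so that is the treewidth.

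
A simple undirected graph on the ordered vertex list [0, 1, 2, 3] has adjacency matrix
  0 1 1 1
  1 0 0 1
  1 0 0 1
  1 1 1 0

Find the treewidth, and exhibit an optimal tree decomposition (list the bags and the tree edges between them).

Each bag holds 3 vertices, so the decomposition has width 2, which upper-bounds the treewidth. Conversely, {0, 1, 3} is a clique of size 3, and the vertices of any clique must share a bag in every tree decomposition; so some bag has ≥ 3 vertices and tw(G) ≥ 2. Combining the bounds, tw(G) = 2.

Treewidth 2.
Bags: B1 = {0, 2, 3}  B2 = {0, 1, 3}
Tree: B1–B2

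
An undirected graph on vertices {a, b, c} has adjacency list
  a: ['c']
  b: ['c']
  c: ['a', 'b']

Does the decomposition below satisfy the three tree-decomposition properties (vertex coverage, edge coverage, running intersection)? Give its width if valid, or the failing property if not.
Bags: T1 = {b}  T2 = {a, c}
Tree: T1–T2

No — edge (c,b) lies in no bag.

A tree decomposition must satisfy three properties: every vertex lies in some bag; for every edge, both endpoints lie together in some bag; and for every vertex, the bags containing it form a connected subtree. Here edge (c,b) lies in no bag, so the decomposition is invalid.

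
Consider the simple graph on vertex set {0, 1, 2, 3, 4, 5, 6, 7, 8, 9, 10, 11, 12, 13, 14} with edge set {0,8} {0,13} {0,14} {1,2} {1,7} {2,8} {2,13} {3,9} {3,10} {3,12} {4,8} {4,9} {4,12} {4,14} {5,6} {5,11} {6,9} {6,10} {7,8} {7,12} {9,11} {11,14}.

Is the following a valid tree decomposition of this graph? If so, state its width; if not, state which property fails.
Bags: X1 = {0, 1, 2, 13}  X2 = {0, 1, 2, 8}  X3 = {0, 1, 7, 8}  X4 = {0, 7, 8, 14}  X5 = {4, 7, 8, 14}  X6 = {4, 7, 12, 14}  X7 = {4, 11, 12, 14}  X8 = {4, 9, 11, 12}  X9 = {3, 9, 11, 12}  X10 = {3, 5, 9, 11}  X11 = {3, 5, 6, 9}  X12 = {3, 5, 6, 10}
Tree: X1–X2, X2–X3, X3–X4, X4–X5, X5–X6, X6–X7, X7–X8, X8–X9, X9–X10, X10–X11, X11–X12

Every vertex of G appears in some bag (union = {0, 1, 2, 3, 4, 5, 6, 7, 8, 9, 10, 11, 12, 13, 14}); every edge is covered by a bag; and for each vertex v the set of bags containing v is connected in the bag tree. The decomposition is therefore valid. The largest bag has 4 vertices, so the width is 3.

Yes; width 3.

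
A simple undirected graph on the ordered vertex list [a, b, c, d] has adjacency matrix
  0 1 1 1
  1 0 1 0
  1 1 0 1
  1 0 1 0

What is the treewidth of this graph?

2

A width-2 tree decomposition is:
Bags: B1 = {a, c, d}  B2 = {a, b, c}
Tree: B1–B2
Every bag has size at most 3, so the width is 3 − 1 = 2 and tw(G) ≤ 2. Conversely, {a, c, d} is a clique of size 3, and the vertices of any clique must share a bag in every tree decomposition; so some bag has ≥ 3 vertices and tw(G) ≥ 2. The upper and lower bounds meet at 2, so that is the treewidth.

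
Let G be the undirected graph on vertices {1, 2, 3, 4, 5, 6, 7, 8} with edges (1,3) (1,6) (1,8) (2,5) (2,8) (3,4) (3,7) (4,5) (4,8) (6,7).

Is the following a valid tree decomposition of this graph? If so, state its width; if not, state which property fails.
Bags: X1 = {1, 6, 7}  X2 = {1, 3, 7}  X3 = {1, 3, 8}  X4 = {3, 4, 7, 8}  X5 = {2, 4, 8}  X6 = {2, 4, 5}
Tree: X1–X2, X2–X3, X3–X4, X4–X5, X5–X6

No — bags containing vertex 7 are not connected in the tree.

A tree decomposition must satisfy three properties: every vertex lies in some bag; for every edge, both endpoints lie together in some bag; and for every vertex, the bags containing it form a connected subtree. Here bags containing vertex 7 are not connected in the tree, so the decomposition is invalid.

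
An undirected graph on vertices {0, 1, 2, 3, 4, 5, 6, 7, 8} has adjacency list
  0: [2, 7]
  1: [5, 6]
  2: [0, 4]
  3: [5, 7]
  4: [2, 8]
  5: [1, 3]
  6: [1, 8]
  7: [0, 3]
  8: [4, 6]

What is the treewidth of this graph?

2

A width-2 tree decomposition is:
Bags: B1 = {4, 6, 8}  B2 = {1, 4, 6}  B3 = {1, 4, 5}  B4 = {3, 4, 5}  B5 = {3, 4, 7}  B6 = {0, 4, 7}  B7 = {0, 2, 4}
Tree: B1–B2, B2–B3, B3–B4, B4–B5, B5–B6, B6–B7
The largest bag has 3 vertices, giving width 2; this decomposition certifies tw(G) ≤ 2. Since 4–8–6–1–5–3–7–0–2–4 is a cycle in G, G is not acyclic. Forests are exactly the graphs of treewidth ≤ 1, so tw(G) ≥ 2. Combining the bounds, tw(G) = 2.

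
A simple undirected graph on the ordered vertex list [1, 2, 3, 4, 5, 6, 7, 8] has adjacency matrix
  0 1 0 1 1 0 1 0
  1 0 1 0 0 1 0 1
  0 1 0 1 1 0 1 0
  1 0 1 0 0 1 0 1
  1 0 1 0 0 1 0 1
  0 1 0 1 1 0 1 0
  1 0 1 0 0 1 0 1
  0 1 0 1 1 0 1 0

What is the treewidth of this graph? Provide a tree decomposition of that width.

Treewidth 4.
One such decomposition:
Bags: B1 = {2, 3, 4, 5, 7}  B2 = {1, 2, 4, 5, 7}  B3 = {2, 4, 5, 6, 7}  B4 = {2, 4, 5, 7, 8}
Tree: B1–B2, B2–B3, B3–B4

Every bag has size at most 5, so the width is 5 − 1 = 4 and tw(G) ≤ 4. For the lower bound: the 5 vertex sets {3,4}, {1,5}, {6,7}, {2}, {8} are disjoint, each induces a connected subgraph, and every pair is joined by at least one edge of G. Contracting each set to a single vertex therefore yields K_{5} as a minor, and since treewidth is minor-monotone, tw(G) ≥ tw(K_{5}) = 4. Combining the bounds, tw(G) = 4.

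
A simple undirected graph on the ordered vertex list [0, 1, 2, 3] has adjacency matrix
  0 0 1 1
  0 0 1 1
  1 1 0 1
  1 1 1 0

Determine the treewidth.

2

A width-2 tree decomposition is:
Bags: B1 = {1, 2, 3}  B2 = {0, 2, 3}
Tree: B1–B2
The largest bag has 3 vertices, giving width 2; this decomposition certifies tw(G) ≤ 2. Conversely, {0, 2, 3} is a clique of size 3, and the vertices of any clique must share a bag in every tree decomposition; so some bag has ≥ 3 vertices and tw(G) ≥ 2. The upper and lower bounds meet at 2, so that is the treewidth.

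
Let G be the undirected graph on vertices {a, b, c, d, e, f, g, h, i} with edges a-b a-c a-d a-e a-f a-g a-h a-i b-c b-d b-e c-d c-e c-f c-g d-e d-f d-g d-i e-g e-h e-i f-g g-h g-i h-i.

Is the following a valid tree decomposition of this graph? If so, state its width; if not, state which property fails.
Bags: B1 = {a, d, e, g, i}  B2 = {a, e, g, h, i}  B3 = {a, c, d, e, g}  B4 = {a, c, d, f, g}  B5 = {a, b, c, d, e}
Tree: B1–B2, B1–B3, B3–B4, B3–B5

Yes; width 4.

Checking the three conditions: (i) the bags cover all of {a, b, c, d, e, f, g, h, i}; (ii) for each edge, some bag contains both endpoints; (iii) the bags containing any fixed vertex form a subtree. All hold, so the decomposition is valid with width 5 − 1 = 4.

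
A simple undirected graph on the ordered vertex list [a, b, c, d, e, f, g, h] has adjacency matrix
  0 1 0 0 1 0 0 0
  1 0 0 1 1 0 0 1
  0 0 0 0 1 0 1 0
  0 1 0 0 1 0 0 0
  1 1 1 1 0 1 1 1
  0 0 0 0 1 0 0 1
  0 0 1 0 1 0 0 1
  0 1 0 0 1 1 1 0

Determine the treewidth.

2

A width-2 tree decomposition is:
Bags: B1 = {e, g, h}  B2 = {b, e, h}  B3 = {c, e, g}  B4 = {a, b, e}  B5 = {e, f, h}  B6 = {b, d, e}
Tree: B1–B2, B1–B3, B2–B4, B1–B5, B2–B6
The largest bag has 3 vertices, giving width 2; this decomposition certifies tw(G) ≤ 2. For the lower bound, the 3 vertices {b, d, e} are pairwise adjacent, and any tree decomposition puts a clique entirely inside one bag — forcing width ≥ 2. Hence tw(G) = 2 exactly.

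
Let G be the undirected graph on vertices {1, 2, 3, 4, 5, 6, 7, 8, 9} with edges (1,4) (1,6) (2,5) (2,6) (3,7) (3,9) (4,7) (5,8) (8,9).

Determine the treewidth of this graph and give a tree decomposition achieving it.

Each bag holds 3 vertices, so the decomposition has width 2, which upper-bounds the treewidth. For the lower bound, G contains the cycle 9–8–5–2–6–1–4–7–3–9, so G is not a forest; only forests have treewidth ≤ 1, hence tw(G) ≥ 2. Therefore the treewidth is 2.

Treewidth 2.
One optimal decomposition is:
Bags: B1 = {5, 8, 9}  B2 = {2, 5, 9}  B3 = {2, 6, 9}  B4 = {1, 6, 9}  B5 = {1, 4, 9}  B6 = {4, 7, 9}  B7 = {3, 7, 9}
Tree: B1–B2, B2–B3, B3–B4, B4–B5, B5–B6, B6–B7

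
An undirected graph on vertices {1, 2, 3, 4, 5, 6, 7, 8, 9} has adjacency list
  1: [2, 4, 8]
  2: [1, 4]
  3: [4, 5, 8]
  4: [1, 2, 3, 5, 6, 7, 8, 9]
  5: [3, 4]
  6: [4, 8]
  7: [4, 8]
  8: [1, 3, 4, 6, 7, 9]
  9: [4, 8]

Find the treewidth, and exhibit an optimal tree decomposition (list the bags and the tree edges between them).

Treewidth 2.
Bags: B1 = {4, 7, 8}  B2 = {4, 8, 9}  B3 = {3, 4, 8}  B4 = {1, 4, 8}  B5 = {4, 6, 8}  B6 = {1, 2, 4}  B7 = {3, 4, 5}
Tree: B1–B2, B1–B3, B2–B4, B4–B5, B4–B6, B3–B7

Each bag holds 3 vertices, so the decomposition has width 2, which upper-bounds the treewidth. On the other hand G contains the 3-clique {1, 4, 8}. A clique must lie in a single bag of any decomposition, so no decomposition can have width below 2. Therefore the treewidth is 2.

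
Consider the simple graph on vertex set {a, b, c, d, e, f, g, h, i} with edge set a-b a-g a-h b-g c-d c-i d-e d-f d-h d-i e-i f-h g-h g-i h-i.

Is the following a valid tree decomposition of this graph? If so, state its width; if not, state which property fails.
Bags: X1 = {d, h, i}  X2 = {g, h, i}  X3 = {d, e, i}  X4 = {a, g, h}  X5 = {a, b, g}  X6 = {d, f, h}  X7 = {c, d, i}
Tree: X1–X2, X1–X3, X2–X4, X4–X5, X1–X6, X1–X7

Yes; width 2.

Every vertex of G appears in some bag (union = {a, b, c, d, e, f, g, h, i}); every edge is covered by a bag; and for each vertex v the set of bags containing v is connected in the bag tree. The decomposition is therefore valid. The largest bag has 3 vertices, so the width is 2.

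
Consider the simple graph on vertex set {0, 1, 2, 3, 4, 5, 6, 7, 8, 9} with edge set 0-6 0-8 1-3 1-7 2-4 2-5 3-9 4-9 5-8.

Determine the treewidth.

1

A width-1 tree decomposition is:
Bags: B1 = {1, 7}  B2 = {1, 3}  B3 = {3, 9}  B4 = {4, 9}  B5 = {2, 4}  B6 = {2, 5}  B7 = {5, 8}  B8 = {0, 8}  B9 = {0, 6}
Tree: B1–B2, B2–B3, B3–B4, B4–B5, B5–B6, B6–B7, B7–B8, B8–B9
Every bag has size at most 2, so the width is 2 − 1 = 1 and tw(G) ≤ 1. Any graph with an edge has treewidth ≥ 1, and G has the edge 7–1. Combining the bounds, tw(G) = 1.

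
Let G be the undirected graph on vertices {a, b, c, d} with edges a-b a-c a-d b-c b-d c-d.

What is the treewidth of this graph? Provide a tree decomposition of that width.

Treewidth 3.
Bags: B1 = {a, b, c, d}
Tree: (single bag)

A single bag containing all 4 vertices is trivially a valid decomposition of width 3. Conversely, {a, b, c, d} is a clique of size 4, and the vertices of any clique must share a bag in every tree decomposition; so some bag has ≥ 4 vertices and tw(G) ≥ 3. Hence tw(G) = 3 exactly.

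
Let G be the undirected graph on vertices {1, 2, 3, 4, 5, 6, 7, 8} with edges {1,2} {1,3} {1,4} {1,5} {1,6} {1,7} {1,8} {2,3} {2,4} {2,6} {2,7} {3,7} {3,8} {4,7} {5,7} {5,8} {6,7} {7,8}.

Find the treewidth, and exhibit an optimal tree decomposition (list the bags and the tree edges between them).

Each bag holds 4 vertices, so the decomposition has width 3, which upper-bounds the treewidth. For the lower bound, the 4 vertices {1, 3, 7, 8} are pairwise adjacent, and any tree decomposition puts a clique entirely inside one bag — forcing width ≥ 3. Combining the bounds, tw(G) = 3.

Treewidth 3.
One optimal decomposition is:
Bags: B1 = {1, 3, 7, 8}  B2 = {1, 2, 3, 7}  B3 = {1, 2, 4, 7}  B4 = {1, 5, 7, 8}  B5 = {1, 2, 6, 7}
Tree: B1–B2, B2–B3, B1–B4, B2–B5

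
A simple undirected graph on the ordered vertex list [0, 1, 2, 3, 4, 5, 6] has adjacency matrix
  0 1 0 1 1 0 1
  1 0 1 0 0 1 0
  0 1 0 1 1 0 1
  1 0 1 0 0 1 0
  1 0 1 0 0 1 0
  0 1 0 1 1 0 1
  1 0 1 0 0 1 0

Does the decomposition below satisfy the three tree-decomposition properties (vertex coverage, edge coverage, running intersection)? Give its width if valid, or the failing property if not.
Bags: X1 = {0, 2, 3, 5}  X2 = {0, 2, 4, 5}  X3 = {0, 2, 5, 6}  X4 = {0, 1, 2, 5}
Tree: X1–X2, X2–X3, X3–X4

Checking the three conditions: (i) the bags cover all of {0, 1, 2, 3, 4, 5, 6}; (ii) for each edge, some bag contains both endpoints; (iii) the bags containing any fixed vertex form a subtree. All hold, so the decomposition is valid with width 4 − 1 = 3.

Yes; width 3.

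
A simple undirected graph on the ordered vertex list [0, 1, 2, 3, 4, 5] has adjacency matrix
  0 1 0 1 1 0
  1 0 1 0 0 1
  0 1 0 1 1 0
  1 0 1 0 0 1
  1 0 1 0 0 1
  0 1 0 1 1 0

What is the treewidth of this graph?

A width-3 tree decomposition is:
Bags: B1 = {0, 1, 3, 4}  B2 = {1, 3, 4, 5}  B3 = {1, 2, 3, 4}
Tree: B1–B2, B2–B3
The largest bag has 4 vertices, giving width 3; this decomposition certifies tw(G) ≤ 3. For the lower bound: the 4 vertex sets {0,1}, {4,5}, {3}, {2} are disjoint, each induces a connected subgraph, and every pair is joined by at least one edge of G. Contracting each set to a single vertex therefore yields K_{4} as a minor, and since treewidth is minor-monotone, tw(G) ≥ tw(K_{4}) = 3. Therefore the treewidth is 3.

3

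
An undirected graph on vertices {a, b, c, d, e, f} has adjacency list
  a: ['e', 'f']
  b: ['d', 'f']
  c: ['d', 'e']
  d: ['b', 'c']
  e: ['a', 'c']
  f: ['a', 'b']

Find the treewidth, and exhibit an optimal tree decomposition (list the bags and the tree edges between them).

Each bag holds 3 vertices, so the decomposition has width 2, which upper-bounds the treewidth. The edges b–d–c–e–a–f–b form a cycle, so G is not a tree and its treewidth is at least 2. Hence tw(G) = 2 exactly.

Treewidth 2.
One such decomposition:
Bags: B1 = {b, c, d}  B2 = {b, c, e}  B3 = {a, b, e}  B4 = {a, b, f}
Tree: B1–B2, B2–B3, B3–B4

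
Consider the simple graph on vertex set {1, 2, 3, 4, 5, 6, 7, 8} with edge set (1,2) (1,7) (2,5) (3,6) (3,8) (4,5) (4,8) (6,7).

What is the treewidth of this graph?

2

A width-2 tree decomposition is:
Bags: B1 = {4, 5, 8}  B2 = {2, 5, 8}  B3 = {1, 2, 8}  B4 = {1, 7, 8}  B5 = {6, 7, 8}  B6 = {3, 6, 8}
Tree: B1–B2, B2–B3, B3–B4, B4–B5, B5–B6
Each bag holds 3 vertices, so the decomposition has width 2, which upper-bounds the treewidth. Since 8–4–5–2–1–7–6–3–8 is a cycle in G, G is not acyclic. Forests are exactly the graphs of treewidth ≤ 1, so tw(G) ≥ 2. The upper and lower bounds meet at 2, so that is the treewidth.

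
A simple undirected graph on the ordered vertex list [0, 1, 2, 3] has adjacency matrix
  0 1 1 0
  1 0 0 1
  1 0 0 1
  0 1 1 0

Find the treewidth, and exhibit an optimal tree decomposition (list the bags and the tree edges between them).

Treewidth 2.
Bags: B1 = {0, 1, 2}  B2 = {1, 2, 3}
Tree: B1–B2

Each bag holds 3 vertices, so the decomposition has width 2, which upper-bounds the treewidth. Since 1–0–2–3–1 is a cycle in G, G is not acyclic. Forests are exactly the graphs of treewidth ≤ 1, so tw(G) ≥ 2. Hence tw(G) = 2 exactly.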